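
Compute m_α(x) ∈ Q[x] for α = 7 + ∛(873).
m_α(x) = x^3 - 21x^2 + 147x - 1216

Set β = α - 7 = ∛(873), so β^3 = 873. Then (α - 7)^3 - 873 = 0, i.e. α is a root of g(x) = (x - 7)^3 - 873 = x^3 - 21x^2 + 147x - 1216. Since g(x) = h(x - 7) where h(x) = x^3 - 873, and h is irreducible over Q (because 873 is not a perfect cube, so h has no rational root, and a monic cubic with no rational root is irreducible), g is also irreducible (irreducibility is preserved under the substitution x → x - 7). Hence m_α(x) = x^3 - 21x^2 + 147x - 1216.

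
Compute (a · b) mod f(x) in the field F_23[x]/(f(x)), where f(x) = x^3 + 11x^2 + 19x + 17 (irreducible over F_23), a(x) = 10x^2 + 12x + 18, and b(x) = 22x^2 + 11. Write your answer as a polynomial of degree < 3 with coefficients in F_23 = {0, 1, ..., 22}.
a · b ≡ 9x^2 + 4x + 4 (mod f(x))

Multiply in F_23[x]: a(x)·b(x) = (10x^2 + 12x + 18)·(22x^2 + 11) = 13x^4 + 11x^3 + 17x + 14. This has degree ≥ 3, so divide by f(x) over F_23: 13x^4 + 11x^3 + 17x + 14 = (13x + 6)·(x^3 + 11x^2 + 19x + 17) + (9x^2 + 4x + 4). Hence a·b ≡ 9x^2 + 4x + 4 (mod f). (F_23[x]/(f) is a field with 23^3 = 12167 elements since f is irreducible of degree 3.)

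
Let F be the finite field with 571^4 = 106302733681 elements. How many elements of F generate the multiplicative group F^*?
There are φ(106302733680) = 22535884800 primitive elements

F_q^* is cyclic of order q - 1 = 106302733680. A cyclic group of order m has exactly φ(m) generators. Here m = 106302733680 = 2^4 · 3 · 5 · 11 · 13 · 19 · 163021, so the number of primitive elements is φ(106302733680) = 22535884800.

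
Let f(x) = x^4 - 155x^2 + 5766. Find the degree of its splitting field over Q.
[K : Q] = 4

Solving the quadratic in x^2: x^2 = (155 ± √(155^2 - 4·5766))/2 = (155 ± √961)/2 = (155 ± 31)/2, giving x^2 = 62 or x^2 = 93. So f(x) = (x^2 - 62)(x^2 - 93) and the roots of f are ±√62, ±√93. Hence the splitting field is K = Q(√62, √93). Since 62 and 93 are distinct squarefree integers > 1, their product 5766 is not a perfect square, so √93 ∉ Q(√62). By the tower law [K:Q] = [Q(√62,√93):Q(√62)] · [Q(√62):Q] = 2 · 2 = 4.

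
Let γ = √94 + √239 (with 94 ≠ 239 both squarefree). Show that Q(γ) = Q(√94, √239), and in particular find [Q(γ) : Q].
[Q(γ) : Q] = 4 (equivalently, Q(γ) = Q(√94, √239))

Obviously Q(γ) ⊆ Q(√94, √239), and [Q(√94, √239):Q] = 4 (since 94, 239 are distinct squarefree integers > 1 with 22466 not a perfect square). To show equality we compute the minimal polynomial of γ. From γ = √94 + √239: γ^2 = 94 + 2√(22466) + 239 = 333 + 2√(22466), so γ^2 - 333 = 2√(22466); squaring, (γ^2 - 333)^2 = 4·22466, i.e. γ^4 - 666γ^2 + 110889 - 89864 = 0, i.e. γ^4 - 666γ^2 + 21025 = 0. So γ is a root of x^4 - 666x^2 + 21025. This polynomial is irreducible over Q: it has no rational root (each ±√94 ± √239 is irrational), and any factorization into two quadratics over Q would force √(22466) ∈ Q (pairing opposite roots) or √94, √239 ∈ Q (other pairings), all impossible. Hence [Q(γ):Q] = 4 = [Q(√94, √239):Q], so Q(γ) = Q(√94, √239).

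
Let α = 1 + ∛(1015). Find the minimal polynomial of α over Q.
m_α(x) = x^3 - 3x^2 + 3x - 1016

Set β = α - 1 = ∛(1015), so β^3 = 1015. Then (α - 1)^3 - 1015 = 0, i.e. α is a root of g(x) = (x - 1)^3 - 1015 = x^3 - 3x^2 + 3x - 1016. Since g(x) = h(x - 1) where h(x) = x^3 - 1015, and h is irreducible over Q (because 1015 is not a perfect cube, so h has no rational root, and a monic cubic with no rational root is irreducible), g is also irreducible (irreducibility is preserved under the substitution x → x - 1). Hence m_α(x) = x^3 - 3x^2 + 3x - 1016.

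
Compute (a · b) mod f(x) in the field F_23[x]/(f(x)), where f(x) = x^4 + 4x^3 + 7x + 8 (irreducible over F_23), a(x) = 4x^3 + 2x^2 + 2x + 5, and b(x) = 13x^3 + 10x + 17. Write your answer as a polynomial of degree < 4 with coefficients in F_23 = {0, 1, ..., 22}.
a · b ≡ 17x^3 + 15x^2 + 7x + 12 (mod f(x))

Multiply in F_23[x]: a(x)·b(x) = (4x^3 + 2x^2 + 2x + 5)·(13x^3 + 10x + 17) = 6x^6 + 3x^5 + 20x^4 + 15x^3 + 8x^2 + 15x + 16. This has degree ≥ 4, so divide by f(x) over F_23: 6x^6 + 3x^5 + 20x^4 + 15x^3 + 8x^2 + 15x + 16 = (6x^2 + 2x + 12)·(x^4 + 4x^3 + 7x + 8) + (17x^3 + 15x^2 + 7x + 12). Hence a·b ≡ 17x^3 + 15x^2 + 7x + 12 (mod f). (F_23[x]/(f) is a field with 23^4 = 279841 elements since f is irreducible of degree 4.)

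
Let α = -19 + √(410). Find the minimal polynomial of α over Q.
m_α(x) = x^2 + 38x - 49

From α + 19 = √(410), squaring gives (α + 19)^2 = 410, i.e. α^2 + 38α + 361 = 410, so α^2 + 38α - 49 = 0. The discriminant of x^2 + 38x - 49 is (38)^2 - 4·(-49) = 1444 + 196 = 1640, and 4·(410) is not a perfect square in Q since 410 is squarefree and ≠ 1. Hence x^2 + 38x - 49 is irreducible over Q and is the minimal polynomial of α.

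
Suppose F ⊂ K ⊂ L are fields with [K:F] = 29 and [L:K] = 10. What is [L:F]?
[L:F] = 290

The tower law says that for any tower of field extensions F ⊂ K ⊂ L with finite degrees, [L:F] = [L:K] · [K:F]. Here this gives [L:F] = 10 · 29 = 290.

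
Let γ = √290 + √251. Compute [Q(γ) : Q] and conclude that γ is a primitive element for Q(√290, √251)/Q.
[Q(γ) : Q] = 4 (equivalently, Q(γ) = Q(√290, √251))

Obviously Q(γ) ⊆ Q(√290, √251), and [Q(√290, √251):Q] = 4 (since 290, 251 are distinct squarefree integers > 1 with 72790 not a perfect square). To show equality we compute the minimal polynomial of γ. From γ = √290 + √251: γ^2 = 290 + 2√(72790) + 251 = 541 + 2√(72790), so γ^2 - 541 = 2√(72790); squaring, (γ^2 - 541)^2 = 4·72790, i.e. γ^4 - 1082γ^2 + 292681 - 291160 = 0, i.e. γ^4 - 1082γ^2 + 1521 = 0. So γ is a root of x^4 - 1082x^2 + 1521. This polynomial is irreducible over Q: it has no rational root (each ±√290 ± √251 is irrational), and any factorization into two quadratics over Q would force √(72790) ∈ Q (pairing opposite roots) or √290, √251 ∈ Q (other pairings), all impossible. Hence [Q(γ):Q] = 4 = [Q(√290, √251):Q], so Q(γ) = Q(√290, √251).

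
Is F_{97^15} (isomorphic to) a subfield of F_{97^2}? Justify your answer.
No: F_{97^15} is not a subfield of F_{97^2}

F_{p^m} embeds in F_{p^n} iff m | n. Here 15 ∤ 2 (since 2 = 0·15 + 2 with remainder 2 ≠ 0), so F_{97^15} is not a subfield of F_{97^2}. Equivalently: if it were, the tower law would give 15 = [F_{97^15}:F_97] dividing [F_{97^2}:F_97] = 2, contradiction.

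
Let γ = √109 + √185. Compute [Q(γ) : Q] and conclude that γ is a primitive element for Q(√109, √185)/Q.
[Q(γ) : Q] = 4 (equivalently, Q(γ) = Q(√109, √185))

Obviously Q(γ) ⊆ Q(√109, √185), and [Q(√109, √185):Q] = 4 (since 109, 185 are distinct squarefree integers > 1 with 20165 not a perfect square). To show equality we compute the minimal polynomial of γ. From γ = √109 + √185: γ^2 = 109 + 2√(20165) + 185 = 294 + 2√(20165), so γ^2 - 294 = 2√(20165); squaring, (γ^2 - 294)^2 = 4·20165, i.e. γ^4 - 588γ^2 + 86436 - 80660 = 0, i.e. γ^4 - 588γ^2 + 5776 = 0. So γ is a root of x^4 - 588x^2 + 5776. This polynomial is irreducible over Q: it has no rational root (each ±√109 ± √185 is irrational), and any factorization into two quadratics over Q would force √(20165) ∈ Q (pairing opposite roots) or √109, √185 ∈ Q (other pairings), all impossible. Hence [Q(γ):Q] = 4 = [Q(√109, √185):Q], so Q(γ) = Q(√109, √185).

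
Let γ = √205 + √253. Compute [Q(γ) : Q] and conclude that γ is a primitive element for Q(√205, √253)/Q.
[Q(γ) : Q] = 4 (equivalently, Q(γ) = Q(√205, √253))

Obviously Q(γ) ⊆ Q(√205, √253), and [Q(√205, √253):Q] = 4 (since 205, 253 are distinct squarefree integers > 1 with 51865 not a perfect square). To show equality we compute the minimal polynomial of γ. From γ = √205 + √253: γ^2 = 205 + 2√(51865) + 253 = 458 + 2√(51865), so γ^2 - 458 = 2√(51865); squaring, (γ^2 - 458)^2 = 4·51865, i.e. γ^4 - 916γ^2 + 209764 - 207460 = 0, i.e. γ^4 - 916γ^2 + 2304 = 0. So γ is a root of x^4 - 916x^2 + 2304. This polynomial is irreducible over Q: it has no rational root (each ±√205 ± √253 is irrational), and any factorization into two quadratics over Q would force √(51865) ∈ Q (pairing opposite roots) or √205, √253 ∈ Q (other pairings), all impossible. Hence [Q(γ):Q] = 4 = [Q(√205, √253):Q], so Q(γ) = Q(√205, √253).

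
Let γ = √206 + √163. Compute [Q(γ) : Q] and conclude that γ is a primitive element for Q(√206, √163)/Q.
[Q(γ) : Q] = 4 (equivalently, Q(γ) = Q(√206, √163))

Obviously Q(γ) ⊆ Q(√206, √163), and [Q(√206, √163):Q] = 4 (since 206, 163 are distinct squarefree integers > 1 with 33578 not a perfect square). To show equality we compute the minimal polynomial of γ. From γ = √206 + √163: γ^2 = 206 + 2√(33578) + 163 = 369 + 2√(33578), so γ^2 - 369 = 2√(33578); squaring, (γ^2 - 369)^2 = 4·33578, i.e. γ^4 - 738γ^2 + 136161 - 134312 = 0, i.e. γ^4 - 738γ^2 + 1849 = 0. So γ is a root of x^4 - 738x^2 + 1849. This polynomial is irreducible over Q: it has no rational root (each ±√206 ± √163 is irrational), and any factorization into two quadratics over Q would force √(33578) ∈ Q (pairing opposite roots) or √206, √163 ∈ Q (other pairings), all impossible. Hence [Q(γ):Q] = 4 = [Q(√206, √163):Q], so Q(γ) = Q(√206, √163).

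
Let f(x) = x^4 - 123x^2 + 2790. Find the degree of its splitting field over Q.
[K : Q] = 4

Solving the quadratic in x^2: x^2 = (123 ± √(123^2 - 4·2790))/2 = (123 ± √3969)/2 = (123 ± 63)/2, giving x^2 = 93 or x^2 = 30. So f(x) = (x^2 - 93)(x^2 - 30) and the roots of f are ±√93, ±√30. Hence the splitting field is K = Q(√93, √30). Since 93 and 30 are distinct squarefree integers > 1, their product 2790 is not a perfect square, so √30 ∉ Q(√93). By the tower law [K:Q] = [Q(√93,√30):Q(√93)] · [Q(√93):Q] = 2 · 2 = 4.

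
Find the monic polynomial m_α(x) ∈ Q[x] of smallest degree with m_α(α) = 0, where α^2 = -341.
m_α(x) = x^2 + 341

α satisfies α^2 + 341 = 0, so x^2 + 341 annihilates α. Since d = -341 is squarefree and ≠ 1, it is not a perfect square in Q, so x^2 + 341 has no rational root and is therefore irreducible over Q (a degree-2 polynomial over a field is irreducible iff it has no root). Hence m_α(x) = x^2 + 341.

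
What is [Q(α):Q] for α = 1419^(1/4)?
[Q(α):Q] = 4

α is a root of x^4 - 1419. By Eisenstein's criterion at the prime p = 3 (which divides the constant term 1419 but p^2 = 9 does not, since 1419 is squarefree), x^4 - 1419 is irreducible over Q. Hence [Q(α):Q] = 4.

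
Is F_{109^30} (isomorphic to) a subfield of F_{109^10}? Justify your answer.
No: F_{109^30} is not a subfield of F_{109^10}

F_{p^m} embeds in F_{p^n} iff m | n. Here 30 ∤ 10 (since 10 = 0·30 + 10 with remainder 10 ≠ 0), so F_{109^30} is not a subfield of F_{109^10}. Equivalently: if it were, the tower law would give 30 = [F_{109^30}:F_109] dividing [F_{109^10}:F_109] = 10, contradiction.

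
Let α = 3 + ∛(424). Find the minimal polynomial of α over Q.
m_α(x) = x^3 - 9x^2 + 27x - 451

Set β = α - 3 = ∛(424), so β^3 = 424. Then (α - 3)^3 - 424 = 0, i.e. α is a root of g(x) = (x - 3)^3 - 424 = x^3 - 9x^2 + 27x - 451. Since g(x) = h(x - 3) where h(x) = x^3 - 424, and h is irreducible over Q (because 424 is not a perfect cube, so h has no rational root, and a monic cubic with no rational root is irreducible), g is also irreducible (irreducibility is preserved under the substitution x → x - 3). Hence m_α(x) = x^3 - 9x^2 + 27x - 451.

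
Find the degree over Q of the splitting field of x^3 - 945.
[K : Q] = 6

The roots of x^3 - 945 are ∛945, ω∛945, ω^2∛945 where ω = e^(2πi/3) is a primitive cube root of unity, so K = Q(∛945, ω). Now [Q(∛945):Q] = 3 (since 945 is not a perfect cube, x^3 - 945 is irreducible) and [Q(ω):Q] = 2. Both 2 and 3 divide [K:Q], and [K:Q] ≤ 3·2 = 6, so [K:Q] = 6. (Equivalently: Q(∛945) ⊂ R but ω ∉ R, so [K : Q(∛945)] = 2.)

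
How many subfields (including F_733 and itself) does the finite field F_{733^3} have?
F_{733^3} has 2 subfields

The subfields of F_{p^n} are exactly the fields F_{p^d} for d | n (each is the fixed field of the unique index-d subgroup of Gal(F_{p^n}/F_p) ≅ Z/nZ). The divisors of n = 3 are {1, 3}, giving 2 subfields: F_{733^1}, F_{733^3}.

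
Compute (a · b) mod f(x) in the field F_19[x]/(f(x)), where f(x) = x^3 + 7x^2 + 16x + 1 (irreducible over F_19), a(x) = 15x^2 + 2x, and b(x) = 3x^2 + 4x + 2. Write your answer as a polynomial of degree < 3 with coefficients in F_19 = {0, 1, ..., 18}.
a · b ≡ 16x^2 + 10x + 2 (mod f(x))

Multiply in F_19[x]: a(x)·b(x) = (15x^2 + 2x)·(3x^2 + 4x + 2) = 7x^4 + 9x^3 + 4x. This has degree ≥ 3, so divide by f(x) over F_19: 7x^4 + 9x^3 + 4x = (7x + 17)·(x^3 + 7x^2 + 16x + 1) + (16x^2 + 10x + 2). Hence a·b ≡ 16x^2 + 10x + 2 (mod f). (F_19[x]/(f) is a field with 19^3 = 6859 elements since f is irreducible of degree 3.)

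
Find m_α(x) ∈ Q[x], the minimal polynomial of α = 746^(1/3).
m_α(x) = x^3 - 746

α satisfies α^3 = 746, so x^3 - 746 annihilates α. By the rational root test, a rational root p/q (in lowest terms) of x^3 - 746 would satisfy p^3 = 746 q^3, forcing q = 1 and p^3 = 746; but 746 is not a perfect cube, contradiction. A monic cubic over Q with no rational root is irreducible (any nontrivial factorization would include a linear factor). Hence x^3 - 746 is the minimal polynomial of α, and in particular [Q(α):Q] = 3.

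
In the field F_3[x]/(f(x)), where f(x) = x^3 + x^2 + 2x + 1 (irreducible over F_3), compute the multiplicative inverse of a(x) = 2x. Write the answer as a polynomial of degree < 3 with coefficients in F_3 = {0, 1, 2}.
a(x)^(-1) ≡ x^2 + x + 2 (mod f(x))

Since f is irreducible over F_3, F_3[x]/(f) is a field and a(x) ≠ 0 has an inverse. Apply the extended Euclidean algorithm to f(x) and a(x) in F_3[x]: f(x) = (2x^2 + 2x + 1)·a(x) + (1). The last nonzero remainder is the constant 1 = gcd(f, a) in F_3. Back-substituting through the division chain expresses 1 = s(x)·a(x) + t(x)·f(x) with s(x) ≡ x^2 + x + 2 (mod f), so a(x)^(-1) ≡ s(x) = x^2 + x + 2 (mod f). Check: (2x)·(x^2 + x + 2) = 2x^3 + 2x^2 + x ≡ 1 (mod x^3 + x^2 + 2x + 1).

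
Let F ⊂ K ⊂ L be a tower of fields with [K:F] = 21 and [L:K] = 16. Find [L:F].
[L:F] = 336

The tower law says that for any tower of field extensions F ⊂ K ⊂ L with finite degrees, [L:F] = [L:K] · [K:F]. Here this gives [L:F] = 16 · 21 = 336.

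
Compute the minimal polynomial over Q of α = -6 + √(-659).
m_α(x) = x^2 + 12x + 695

From α + 6 = √(-659), squaring gives (α + 6)^2 = -659, i.e. α^2 + 12α + 36 = -659, so α^2 + 12α + 695 = 0. The discriminant of x^2 + 12x + 695 is (12)^2 - 4·(695) = 144 - 2780 = -2636, and 4·(-659) is not a perfect square in Q since -659 is squarefree and ≠ 1. Hence x^2 + 12x + 695 is irreducible over Q and is the minimal polynomial of α.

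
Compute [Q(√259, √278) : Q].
[Q(√259, √278) : Q] = 4

[Q(√259):Q] = 2 (min poly x^2 - 259, irreducible since 259 is squarefree > 1). For the top step, suppose √278 ∈ Q(√259), say √278 = c + d√259 with c, d ∈ Q. Squaring: 278 = c^2 + 259d^2 + 2cd√259. Since √259 ∉ Q this forces 2cd = 0. If d = 0 then √278 = c ∈ Q, contradicting 278 squarefree > 1. If c = 0 then 278 = 259d^2, so 259·278 = (259d)^2 is a perfect square in Q — but 259·278 = 72002 is not a perfect square (since 259 and 278 are distinct squarefree integers). Contradiction. Hence √278 ∉ Q(√259), so x^2 - 278 stays irreducible over Q(√259) and [Q(√259, √278) : Q(√259)] = 2. By the tower law, [Q(√259, √278) : Q] = 2 · 2 = 4.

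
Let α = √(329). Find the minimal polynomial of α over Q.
m_α(x) = x^2 - 329

α satisfies α^2 - 329 = 0, so x^2 - 329 annihilates α. Since d = 329 is squarefree and ≠ 1, it is not a perfect square in Q, so x^2 - 329 has no rational root and is therefore irreducible over Q (a degree-2 polynomial over a field is irreducible iff it has no root). Hence m_α(x) = x^2 - 329.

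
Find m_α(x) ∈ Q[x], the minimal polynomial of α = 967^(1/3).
m_α(x) = x^3 - 967

α satisfies α^3 = 967, so x^3 - 967 annihilates α. By the rational root test, a rational root p/q (in lowest terms) of x^3 - 967 would satisfy p^3 = 967 q^3, forcing q = 1 and p^3 = 967; but 967 is not a perfect cube, contradiction. A monic cubic over Q with no rational root is irreducible (any nontrivial factorization would include a linear factor). Hence x^3 - 967 is the minimal polynomial of α, and in particular [Q(α):Q] = 3.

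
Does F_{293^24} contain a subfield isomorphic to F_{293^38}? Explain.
No: F_{293^38} is not a subfield of F_{293^24}

F_{p^m} embeds in F_{p^n} iff m | n. Here 38 ∤ 24 (since 24 = 0·38 + 24 with remainder 24 ≠ 0), so F_{293^38} is not a subfield of F_{293^24}. Equivalently: if it were, the tower law would give 38 = [F_{293^38}:F_293] dividing [F_{293^24}:F_293] = 24, contradiction.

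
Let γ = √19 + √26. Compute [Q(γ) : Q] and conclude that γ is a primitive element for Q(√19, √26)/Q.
[Q(γ) : Q] = 4 (equivalently, Q(γ) = Q(√19, √26))

Obviously Q(γ) ⊆ Q(√19, √26), and [Q(√19, √26):Q] = 4 (since 19, 26 are distinct squarefree integers > 1 with 494 not a perfect square). To show equality we compute the minimal polynomial of γ. From γ = √19 + √26: γ^2 = 19 + 2√(494) + 26 = 45 + 2√(494), so γ^2 - 45 = 2√(494); squaring, (γ^2 - 45)^2 = 4·494, i.e. γ^4 - 90γ^2 + 2025 - 1976 = 0, i.e. γ^4 - 90γ^2 + 49 = 0. So γ is a root of x^4 - 90x^2 + 49. This polynomial is irreducible over Q: it has no rational root (each ±√19 ± √26 is irrational), and any factorization into two quadratics over Q would force √(494) ∈ Q (pairing opposite roots) or √19, √26 ∈ Q (other pairings), all impossible. Hence [Q(γ):Q] = 4 = [Q(√19, √26):Q], so Q(γ) = Q(√19, √26).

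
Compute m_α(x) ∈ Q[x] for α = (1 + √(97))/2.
m_α(x) = x^2 - x - 24

From 2α - 1 = √(97), squaring gives (2α - 1)^2 = 97, i.e. 4α^2 - 4α + 1 = 97, so α^2 - α + (1 - 97)/4 = 0. Since 97 ≡ 1 (mod 4), (1 - 97)/4 = -24 ∈ Z. The polynomial x^2 - x - 24 has discriminant 1 - 4·(-24) = 97, which is not a perfect square in Q (d = 97 is squarefree and ≠ 1), so x^2 - x - 24 is irreducible over Q. It is the minimal polynomial of α.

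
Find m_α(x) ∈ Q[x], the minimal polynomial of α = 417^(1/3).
m_α(x) = x^3 - 417

α satisfies α^3 = 417, so x^3 - 417 annihilates α. By the rational root test, a rational root p/q (in lowest terms) of x^3 - 417 would satisfy p^3 = 417 q^3, forcing q = 1 and p^3 = 417; but 417 is not a perfect cube, contradiction. A monic cubic over Q with no rational root is irreducible (any nontrivial factorization would include a linear factor). Hence x^3 - 417 is the minimal polynomial of α, and in particular [Q(α):Q] = 3.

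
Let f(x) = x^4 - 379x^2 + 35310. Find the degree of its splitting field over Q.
[K : Q] = 4

Solving the quadratic in x^2: x^2 = (379 ± √(379^2 - 4·35310))/2 = (379 ± √2401)/2 = (379 ± 49)/2, giving x^2 = 165 or x^2 = 214. So f(x) = (x^2 - 165)(x^2 - 214) and the roots of f are ±√165, ±√214. Hence the splitting field is K = Q(√165, √214). Since 165 and 214 are distinct squarefree integers > 1, their product 35310 is not a perfect square, so √214 ∉ Q(√165). By the tower law [K:Q] = [Q(√165,√214):Q(√165)] · [Q(√165):Q] = 2 · 2 = 4.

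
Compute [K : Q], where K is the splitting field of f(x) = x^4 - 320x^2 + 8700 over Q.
[K : Q] = 4

Solving the quadratic in x^2: x^2 = (320 ± √(320^2 - 4·8700))/2 = (320 ± √67600)/2 = (320 ± 260)/2, giving x^2 = 30 or x^2 = 290. So f(x) = (x^2 - 30)(x^2 - 290) and the roots of f are ±√30, ±√290. Hence the splitting field is K = Q(√30, √290). Since 30 and 290 are distinct squarefree integers > 1, their product 8700 is not a perfect square, so √290 ∉ Q(√30). By the tower law [K:Q] = [Q(√30,√290):Q(√30)] · [Q(√30):Q] = 2 · 2 = 4.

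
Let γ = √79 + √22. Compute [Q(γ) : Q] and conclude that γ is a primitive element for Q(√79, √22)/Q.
[Q(γ) : Q] = 4 (equivalently, Q(γ) = Q(√79, √22))

Obviously Q(γ) ⊆ Q(√79, √22), and [Q(√79, √22):Q] = 4 (since 79, 22 are distinct squarefree integers > 1 with 1738 not a perfect square). To show equality we compute the minimal polynomial of γ. From γ = √79 + √22: γ^2 = 79 + 2√(1738) + 22 = 101 + 2√(1738), so γ^2 - 101 = 2√(1738); squaring, (γ^2 - 101)^2 = 4·1738, i.e. γ^4 - 202γ^2 + 10201 - 6952 = 0, i.e. γ^4 - 202γ^2 + 3249 = 0. So γ is a root of x^4 - 202x^2 + 3249. This polynomial is irreducible over Q: it has no rational root (each ±√79 ± √22 is irrational), and any factorization into two quadratics over Q would force √(1738) ∈ Q (pairing opposite roots) or √79, √22 ∈ Q (other pairings), all impossible. Hence [Q(γ):Q] = 4 = [Q(√79, √22):Q], so Q(γ) = Q(√79, √22).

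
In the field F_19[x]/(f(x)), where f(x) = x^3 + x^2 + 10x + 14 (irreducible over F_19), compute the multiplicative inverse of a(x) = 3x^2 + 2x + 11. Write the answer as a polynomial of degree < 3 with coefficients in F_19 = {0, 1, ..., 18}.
a(x)^(-1) ≡ 3x^2 + 14x + 10 (mod f(x))

Since f is irreducible over F_19, F_19[x]/(f) is a field and a(x) ≠ 0 has an inverse. Apply the extended Euclidean algorithm to f(x) and a(x) in F_19[x]: f(x) = (13x + 17)·a(x) + (4x + 17);  a(x) = (15x + 8)·(4x + 17) + (8). The last nonzero remainder is the constant 8 = gcd(f, a) in F_19. Back-substituting through the division chain expresses 8 = s(x)·a(x) + t(x)·f(x) with s(x) ≡ 5x^2 + 17x + 4 (mod f), so (5x^2 + 17x + 4)·a(x) ≡ 8 (mod f). Multiplying by 8^(-1) ≡ 12 in F_19 gives a(x)^(-1) ≡ 12·(5x^2 + 17x + 4) ≡ 3x^2 + 14x + 10 (mod f). Check: (3x^2 + 2x + 11)·(3x^2 + 14x + 10) = 9x^4 + 10x^3 + 15x^2 + 3x + 15 ≡ 1 (mod x^3 + x^2 + 10x + 14).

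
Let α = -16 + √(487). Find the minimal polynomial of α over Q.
m_α(x) = x^2 + 32x - 231

From α + 16 = √(487), squaring gives (α + 16)^2 = 487, i.e. α^2 + 32α + 256 = 487, so α^2 + 32α - 231 = 0. The discriminant of x^2 + 32x - 231 is (32)^2 - 4·(-231) = 1024 + 924 = 1948, and 4·(487) is not a perfect square in Q since 487 is squarefree and ≠ 1. Hence x^2 + 32x - 231 is irreducible over Q and is the minimal polynomial of α.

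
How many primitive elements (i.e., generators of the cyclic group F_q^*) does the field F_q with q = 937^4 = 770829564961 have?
There are φ(770829564960) = 160207331328 primitive elements

F_q^* is cyclic of order q - 1 = 770829564960. A cyclic group of order m has exactly φ(m) generators. Here m = 770829564960 = 2^5 · 3^2 · 5 · 7 · 13 · 67 · 87797, so the number of primitive elements is φ(770829564960) = 160207331328.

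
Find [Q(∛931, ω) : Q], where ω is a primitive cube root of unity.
[Q(∛931, ω) : Q] = 6

[Q(∛931):Q] = 3 (min poly x^3 - 931, irreducible since 931 is not a perfect cube). [Q(ω):Q] = 2 (min poly x^2 + x + 1). Since Q(∛931) ⊂ R and ω ∉ R, we have ω ∉ Q(∛931), so x^2 + x + 1 remains irreducible over Q(∛931) and [Q(∛931, ω) : Q(∛931)] = 2. By the tower law, [Q(∛931, ω) : Q] = 3 · 2 = 6. (In fact Q(∛931, ω) is the splitting field of x^3 - 931 over Q.)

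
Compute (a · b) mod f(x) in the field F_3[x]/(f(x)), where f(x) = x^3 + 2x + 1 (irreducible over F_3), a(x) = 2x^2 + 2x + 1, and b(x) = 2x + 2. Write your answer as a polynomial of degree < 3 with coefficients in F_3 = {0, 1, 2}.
a · b ≡ 2x^2 + x + 1 (mod f(x))

Multiply in F_3[x]: a(x)·b(x) = (2x^2 + 2x + 1)·(2x + 2) = x^3 + 2x^2 + 2. This has degree ≥ 3, so divide by f(x) over F_3: x^3 + 2x^2 + 2 = (1)·(x^3 + 2x + 1) + (2x^2 + x + 1). Hence a·b ≡ 2x^2 + x + 1 (mod f). (F_3[x]/(f) is a field with 3^3 = 27 elements since f is irreducible of degree 3.)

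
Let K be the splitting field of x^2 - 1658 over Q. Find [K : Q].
[K : Q] = 2

f(x) = x^2 - 1658 factors as (x - √1658)(x + √1658). The splitting field is K = Q(√1658). Since 1658 is squarefree and > 1, it is not a perfect square, so x^2 - 1658 is irreducible over Q and [Q(√1658) : Q] = 2. Hence [K : Q] = 2.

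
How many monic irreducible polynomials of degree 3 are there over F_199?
There are 2626800 monic irreducible polynomials of degree 3 over F_199

Each element of F_{199^3} that lies in no proper subfield is a root of exactly one monic irreducible of degree 3 over F_199, and each such polynomial has 3 distinct roots in F_{199^3}. By Möbius inversion the count is N_199(3) = (1/3) Σ_{d|3} μ(3/d) · 199^d = (1/3)(μ(3)·199^1 + μ(1)·199^3) = 7880400/3 = 2626800.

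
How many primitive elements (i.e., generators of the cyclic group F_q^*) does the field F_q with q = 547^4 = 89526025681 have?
There are φ(89526025680) = 18750504960 primitive elements

F_q^* is cyclic of order q - 1 = 89526025680. A cyclic group of order m has exactly φ(m) generators. Here m = 89526025680 = 2^4 · 3 · 5 · 7 · 13 · 137 · 29921, so the number of primitive elements is φ(89526025680) = 18750504960.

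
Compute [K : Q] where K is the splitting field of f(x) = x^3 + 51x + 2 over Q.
[K : Q] = 6

By the rational root test, any rational root of the monic integer polynomial f(x) = x^3 + 51x + 2 must be an integer dividing the constant term 2, i.e. one of ±{1, 2}. Evaluating: f(1) = 54, f(-1) = -50, f(2) = 112, f(-2) = -108; none is 0, so f has no rational root and is therefore irreducible over Q (a cubic with no linear factor over a field is irreducible). For an irreducible cubic, the Galois group is A_3 or S_3 according as the discriminant disc(f) = -4a^3 - 27b^2 = -4·(51)^3 - 27·(2)^2 = -530712 is or is not a square in Q. Here disc(f) = -530712 is not a perfect square in Q, so the Galois group of f over Q is not contained in A_3 and must be all of S_3. The splitting field has degree |S_3| = 6 over Q, so [K : Q] = 6.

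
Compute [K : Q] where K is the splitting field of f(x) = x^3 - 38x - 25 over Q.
[K : Q] = 6

By the rational root test, any rational root of the monic integer polynomial f(x) = x^3 - 38x - 25 must be an integer dividing the constant term -25, i.e. one of ±{1, 5, 25}. Evaluating: f(1) = -62, f(-1) = 12, f(5) = -90, f(-5) = 40, f(25) = 14650, f(-25) = -14700; none is 0, so f has no rational root and is therefore irreducible over Q (a cubic with no linear factor over a field is irreducible). For an irreducible cubic, the Galois group is A_3 or S_3 according as the discriminant disc(f) = -4a^3 - 27b^2 = -4·(-38)^3 - 27·(-25)^2 = 202613 is or is not a square in Q. Here disc(f) = 202613 is not a perfect square in Q, so the Galois group of f over Q is not contained in A_3 and must be all of S_3. The splitting field has degree |S_3| = 6 over Q, so [K : Q] = 6.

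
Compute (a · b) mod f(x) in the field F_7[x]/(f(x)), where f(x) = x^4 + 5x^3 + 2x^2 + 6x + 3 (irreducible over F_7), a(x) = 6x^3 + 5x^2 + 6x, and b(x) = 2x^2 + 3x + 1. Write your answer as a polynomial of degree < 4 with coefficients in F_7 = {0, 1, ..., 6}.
a · b ≡ x^3 + x^2 + x + 5 (mod f(x))

Multiply in F_7[x]: a(x)·b(x) = (6x^3 + 5x^2 + 6x)·(2x^2 + 3x + 1) = 5x^5 + 5x^3 + 2x^2 + 6x. This has degree ≥ 4, so divide by f(x) over F_7: 5x^5 + 5x^3 + 2x^2 + 6x = (5x + 3)·(x^4 + 5x^3 + 2x^2 + 6x + 3) + (x^3 + x^2 + x + 5). Hence a·b ≡ x^3 + x^2 + x + 5 (mod f). (F_7[x]/(f) is a field with 7^4 = 2401 elements since f is irreducible of degree 4.)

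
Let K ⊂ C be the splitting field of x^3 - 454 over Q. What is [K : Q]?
[K : Q] = 6

The roots of x^3 - 454 are ∛454, ω∛454, ω^2∛454 where ω = e^(2πi/3) is a primitive cube root of unity, so K = Q(∛454, ω). Now [Q(∛454):Q] = 3 (since 454 is not a perfect cube, x^3 - 454 is irreducible) and [Q(ω):Q] = 2. Both 2 and 3 divide [K:Q], and [K:Q] ≤ 3·2 = 6, so [K:Q] = 6. (Equivalently: Q(∛454) ⊂ R but ω ∉ R, so [K : Q(∛454)] = 2.)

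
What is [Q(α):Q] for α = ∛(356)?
[Q(α):Q] = 3

The minimal polynomial of α is x^3 - 356, irreducible over Q since 356 is not a perfect cube (so x^3 - 356 has no rational root). Hence [Q(α):Q] = deg(m_α) = 3.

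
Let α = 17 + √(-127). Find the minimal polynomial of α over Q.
m_α(x) = x^2 - 34x + 416

From α - 17 = √(-127), squaring gives (α - 17)^2 = -127, i.e. α^2 - 34α + 289 = -127, so α^2 - 34α + 416 = 0. The discriminant of x^2 - 34x + 416 is (-34)^2 - 4·(416) = 1156 - 1664 = -508, and 4·(-127) is not a perfect square in Q since -127 is squarefree and ≠ 1. Hence x^2 - 34x + 416 is irreducible over Q and is the minimal polynomial of α.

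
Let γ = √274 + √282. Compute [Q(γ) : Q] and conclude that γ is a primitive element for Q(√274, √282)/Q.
[Q(γ) : Q] = 4 (equivalently, Q(γ) = Q(√274, √282))

Obviously Q(γ) ⊆ Q(√274, √282), and [Q(√274, √282):Q] = 4 (since 274, 282 are distinct squarefree integers > 1 with 77268 not a perfect square). To show equality we compute the minimal polynomial of γ. From γ = √274 + √282: γ^2 = 274 + 2√(77268) + 282 = 556 + 2√(77268), so γ^2 - 556 = 2√(77268); squaring, (γ^2 - 556)^2 = 4·77268, i.e. γ^4 - 1112γ^2 + 309136 - 309072 = 0, i.e. γ^4 - 1112γ^2 + 64 = 0. So γ is a root of x^4 - 1112x^2 + 64. This polynomial is irreducible over Q: it has no rational root (each ±√274 ± √282 is irrational), and any factorization into two quadratics over Q would force √(77268) ∈ Q (pairing opposite roots) or √274, √282 ∈ Q (other pairings), all impossible. Hence [Q(γ):Q] = 4 = [Q(√274, √282):Q], so Q(γ) = Q(√274, √282).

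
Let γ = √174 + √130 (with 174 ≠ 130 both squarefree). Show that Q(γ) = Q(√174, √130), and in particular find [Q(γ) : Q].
[Q(γ) : Q] = 4 (equivalently, Q(γ) = Q(√174, √130))

Obviously Q(γ) ⊆ Q(√174, √130), and [Q(√174, √130):Q] = 4 (since 174, 130 are distinct squarefree integers > 1 with 22620 not a perfect square). To show equality we compute the minimal polynomial of γ. From γ = √174 + √130: γ^2 = 174 + 2√(22620) + 130 = 304 + 2√(22620), so γ^2 - 304 = 2√(22620); squaring, (γ^2 - 304)^2 = 4·22620, i.e. γ^4 - 608γ^2 + 92416 - 90480 = 0, i.e. γ^4 - 608γ^2 + 1936 = 0. So γ is a root of x^4 - 608x^2 + 1936. This polynomial is irreducible over Q: it has no rational root (each ±√174 ± √130 is irrational), and any factorization into two quadratics over Q would force √(22620) ∈ Q (pairing opposite roots) or √174, √130 ∈ Q (other pairings), all impossible. Hence [Q(γ):Q] = 4 = [Q(√174, √130):Q], so Q(γ) = Q(√174, √130).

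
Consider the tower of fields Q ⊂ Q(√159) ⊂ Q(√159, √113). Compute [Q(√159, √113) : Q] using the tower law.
[Q(√159, √113) : Q] = 4

[Q(√159):Q] = 2 (min poly x^2 - 159, irreducible since 159 is squarefree > 1). For the top step, suppose √113 ∈ Q(√159), say √113 = c + d√159 with c, d ∈ Q. Squaring: 113 = c^2 + 159d^2 + 2cd√159. Since √159 ∉ Q this forces 2cd = 0. If d = 0 then √113 = c ∈ Q, contradicting 113 squarefree > 1. If c = 0 then 113 = 159d^2, so 159·113 = (159d)^2 is a perfect square in Q — but 159·113 = 17967 is not a perfect square (since 159 and 113 are distinct squarefree integers). Contradiction. Hence √113 ∉ Q(√159), so x^2 - 113 stays irreducible over Q(√159) and [Q(√159, √113) : Q(√159)] = 2. By the tower law, [Q(√159, √113) : Q] = 2 · 2 = 4.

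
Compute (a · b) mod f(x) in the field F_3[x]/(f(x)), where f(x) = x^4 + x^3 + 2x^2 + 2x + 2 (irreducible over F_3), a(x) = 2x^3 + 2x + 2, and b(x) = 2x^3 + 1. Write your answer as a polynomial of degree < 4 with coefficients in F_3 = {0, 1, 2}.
a · b ≡ x + 2 (mod f(x))

Multiply in F_3[x]: a(x)·b(x) = (2x^3 + 2x + 2)·(2x^3 + 1) = x^6 + x^4 + 2x + 2. This has degree ≥ 4, so divide by f(x) over F_3: x^6 + x^4 + 2x + 2 = (x^2 + 2x)·(x^4 + x^3 + 2x^2 + 2x + 2) + (x + 2). Hence a·b ≡ x + 2 (mod f). (F_3[x]/(f) is a field with 3^4 = 81 elements since f is irreducible of degree 4.)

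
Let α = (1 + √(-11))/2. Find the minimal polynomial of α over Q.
m_α(x) = x^2 - x + 3

From 2α - 1 = √(-11), squaring gives (2α - 1)^2 = -11, i.e. 4α^2 - 4α + 1 = -11, so α^2 - α + (1 + 11)/4 = 0. Since -11 ≡ 1 (mod 4), (1 + 11)/4 = 3 ∈ Z. The polynomial x^2 - x + 3 has discriminant 1 - 4·(3) = -11, which is not a perfect square in Q (d = -11 is squarefree and ≠ 1), so x^2 - x + 3 is irreducible over Q. It is the minimal polynomial of α.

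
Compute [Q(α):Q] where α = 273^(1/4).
[Q(α):Q] = 4

α is a root of x^4 - 273. By Eisenstein's criterion at the prime p = 3 (which divides the constant term 273 but p^2 = 9 does not, since 273 is squarefree), x^4 - 273 is irreducible over Q. Hence [Q(α):Q] = 4.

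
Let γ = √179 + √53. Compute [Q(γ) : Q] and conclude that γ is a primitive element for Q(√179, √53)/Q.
[Q(γ) : Q] = 4 (equivalently, Q(γ) = Q(√179, √53))

Obviously Q(γ) ⊆ Q(√179, √53), and [Q(√179, √53):Q] = 4 (since 179, 53 are distinct squarefree integers > 1 with 9487 not a perfect square). To show equality we compute the minimal polynomial of γ. From γ = √179 + √53: γ^2 = 179 + 2√(9487) + 53 = 232 + 2√(9487), so γ^2 - 232 = 2√(9487); squaring, (γ^2 - 232)^2 = 4·9487, i.e. γ^4 - 464γ^2 + 53824 - 37948 = 0, i.e. γ^4 - 464γ^2 + 15876 = 0. So γ is a root of x^4 - 464x^2 + 15876. This polynomial is irreducible over Q: it has no rational root (each ±√179 ± √53 is irrational), and any factorization into two quadratics over Q would force √(9487) ∈ Q (pairing opposite roots) or √179, √53 ∈ Q (other pairings), all impossible. Hence [Q(γ):Q] = 4 = [Q(√179, √53):Q], so Q(γ) = Q(√179, √53).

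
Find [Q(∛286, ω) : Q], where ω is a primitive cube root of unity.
[Q(∛286, ω) : Q] = 6

[Q(∛286):Q] = 3 (min poly x^3 - 286, irreducible since 286 is not a perfect cube). [Q(ω):Q] = 2 (min poly x^2 + x + 1). Since Q(∛286) ⊂ R and ω ∉ R, we have ω ∉ Q(∛286), so x^2 + x + 1 remains irreducible over Q(∛286) and [Q(∛286, ω) : Q(∛286)] = 2. By the tower law, [Q(∛286, ω) : Q] = 3 · 2 = 6. (In fact Q(∛286, ω) is the splitting field of x^3 - 286 over Q.)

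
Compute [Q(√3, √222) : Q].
[Q(√3, √222) : Q] = 4

[Q(√3):Q] = 2 (min poly x^2 - 3, irreducible since 3 is squarefree > 1). For the top step, suppose √222 ∈ Q(√3), say √222 = c + d√3 with c, d ∈ Q. Squaring: 222 = c^2 + 3d^2 + 2cd√3. Since √3 ∉ Q this forces 2cd = 0. If d = 0 then √222 = c ∈ Q, contradicting 222 squarefree > 1. If c = 0 then 222 = 3d^2, so 3·222 = (3d)^2 is a perfect square in Q — but 3·222 = 666 is not a perfect square (since 3 and 222 are distinct squarefree integers). Contradiction. Hence √222 ∉ Q(√3), so x^2 - 222 stays irreducible over Q(√3) and [Q(√3, √222) : Q(√3)] = 2. By the tower law, [Q(√3, √222) : Q] = 2 · 2 = 4.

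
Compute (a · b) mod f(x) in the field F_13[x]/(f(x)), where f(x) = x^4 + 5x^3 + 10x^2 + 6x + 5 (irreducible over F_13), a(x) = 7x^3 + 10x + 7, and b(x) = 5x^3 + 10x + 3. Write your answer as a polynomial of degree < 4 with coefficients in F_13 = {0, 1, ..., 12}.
a · b ≡ 9x^3 + 11x^2 + 4x + 7 (mod f(x))

Multiply in F_13[x]: a(x)·b(x) = (7x^3 + 10x + 7)·(5x^3 + 10x + 3) = 9x^6 + 3x^4 + 4x^3 + 9x^2 + 9x + 8. This has degree ≥ 4, so divide by f(x) over F_13: 9x^6 + 3x^4 + 4x^3 + 9x^2 + 9x + 8 = (9x^2 + 7x + 8)·(x^4 + 5x^3 + 10x^2 + 6x + 5) + (9x^3 + 11x^2 + 4x + 7). Hence a·b ≡ 9x^3 + 11x^2 + 4x + 7 (mod f). (F_13[x]/(f) is a field with 13^4 = 28561 elements since f is irreducible of degree 4.)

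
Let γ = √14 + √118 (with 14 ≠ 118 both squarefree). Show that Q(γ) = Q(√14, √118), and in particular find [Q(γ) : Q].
[Q(γ) : Q] = 4 (equivalently, Q(γ) = Q(√14, √118))

Obviously Q(γ) ⊆ Q(√14, √118), and [Q(√14, √118):Q] = 4 (since 14, 118 are distinct squarefree integers > 1 with 1652 not a perfect square). To show equality we compute the minimal polynomial of γ. From γ = √14 + √118: γ^2 = 14 + 2√(1652) + 118 = 132 + 2√(1652), so γ^2 - 132 = 2√(1652); squaring, (γ^2 - 132)^2 = 4·1652, i.e. γ^4 - 264γ^2 + 17424 - 6608 = 0, i.e. γ^4 - 264γ^2 + 10816 = 0. So γ is a root of x^4 - 264x^2 + 10816. This polynomial is irreducible over Q: it has no rational root (each ±√14 ± √118 is irrational), and any factorization into two quadratics over Q would force √(1652) ∈ Q (pairing opposite roots) or √14, √118 ∈ Q (other pairings), all impossible. Hence [Q(γ):Q] = 4 = [Q(√14, √118):Q], so Q(γ) = Q(√14, √118).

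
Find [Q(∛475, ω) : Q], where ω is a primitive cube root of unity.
[Q(∛475, ω) : Q] = 6

[Q(∛475):Q] = 3 (min poly x^3 - 475, irreducible since 475 is not a perfect cube). [Q(ω):Q] = 2 (min poly x^2 + x + 1). Since Q(∛475) ⊂ R and ω ∉ R, we have ω ∉ Q(∛475), so x^2 + x + 1 remains irreducible over Q(∛475) and [Q(∛475, ω) : Q(∛475)] = 2. By the tower law, [Q(∛475, ω) : Q] = 3 · 2 = 6. (In fact Q(∛475, ω) is the splitting field of x^3 - 475 over Q.)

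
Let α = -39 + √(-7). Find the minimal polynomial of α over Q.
m_α(x) = x^2 + 78x + 1528

From α + 39 = √(-7), squaring gives (α + 39)^2 = -7, i.e. α^2 + 78α + 1521 = -7, so α^2 + 78α + 1528 = 0. The discriminant of x^2 + 78x + 1528 is (78)^2 - 4·(1528) = 6084 - 6112 = -28, and 4·(-7) is not a perfect square in Q since -7 is squarefree and ≠ 1. Hence x^2 + 78x + 1528 is irreducible over Q and is the minimal polynomial of α.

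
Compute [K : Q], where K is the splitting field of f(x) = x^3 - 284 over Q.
[K : Q] = 6

The roots of x^3 - 284 are ∛284, ω∛284, ω^2∛284 where ω = e^(2πi/3) is a primitive cube root of unity, so K = Q(∛284, ω). Now [Q(∛284):Q] = 3 (since 284 is not a perfect cube, x^3 - 284 is irreducible) and [Q(ω):Q] = 2. Both 2 and 3 divide [K:Q], and [K:Q] ≤ 3·2 = 6, so [K:Q] = 6. (Equivalently: Q(∛284) ⊂ R but ω ∉ R, so [K : Q(∛284)] = 2.)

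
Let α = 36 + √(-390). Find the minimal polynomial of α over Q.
m_α(x) = x^2 - 72x + 1686

From α - 36 = √(-390), squaring gives (α - 36)^2 = -390, i.e. α^2 - 72α + 1296 = -390, so α^2 - 72α + 1686 = 0. The discriminant of x^2 - 72x + 1686 is (-72)^2 - 4·(1686) = 5184 - 6744 = -1560, and 4·(-390) is not a perfect square in Q since -390 is squarefree and ≠ 1. Hence x^2 - 72x + 1686 is irreducible over Q and is the minimal polynomial of α.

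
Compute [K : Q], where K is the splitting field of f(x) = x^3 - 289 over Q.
[K : Q] = 6

The roots of x^3 - 289 are ∛289, ω∛289, ω^2∛289 where ω = e^(2πi/3) is a primitive cube root of unity, so K = Q(∛289, ω). Now [Q(∛289):Q] = 3 (since 289 is not a perfect cube, x^3 - 289 is irreducible) and [Q(ω):Q] = 2. Both 2 and 3 divide [K:Q], and [K:Q] ≤ 3·2 = 6, so [K:Q] = 6. (Equivalently: Q(∛289) ⊂ R but ω ∉ R, so [K : Q(∛289)] = 2.)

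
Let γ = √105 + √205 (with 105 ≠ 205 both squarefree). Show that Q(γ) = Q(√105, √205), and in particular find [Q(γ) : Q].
[Q(γ) : Q] = 4 (equivalently, Q(γ) = Q(√105, √205))

Obviously Q(γ) ⊆ Q(√105, √205), and [Q(√105, √205):Q] = 4 (since 105, 205 are distinct squarefree integers > 1 with 21525 not a perfect square). To show equality we compute the minimal polynomial of γ. From γ = √105 + √205: γ^2 = 105 + 2√(21525) + 205 = 310 + 2√(21525), so γ^2 - 310 = 2√(21525); squaring, (γ^2 - 310)^2 = 4·21525, i.e. γ^4 - 620γ^2 + 96100 - 86100 = 0, i.e. γ^4 - 620γ^2 + 10000 = 0. So γ is a root of x^4 - 620x^2 + 10000. This polynomial is irreducible over Q: it has no rational root (each ±√105 ± √205 is irrational), and any factorization into two quadratics over Q would force √(21525) ∈ Q (pairing opposite roots) or √105, √205 ∈ Q (other pairings), all impossible. Hence [Q(γ):Q] = 4 = [Q(√105, √205):Q], so Q(γ) = Q(√105, √205).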